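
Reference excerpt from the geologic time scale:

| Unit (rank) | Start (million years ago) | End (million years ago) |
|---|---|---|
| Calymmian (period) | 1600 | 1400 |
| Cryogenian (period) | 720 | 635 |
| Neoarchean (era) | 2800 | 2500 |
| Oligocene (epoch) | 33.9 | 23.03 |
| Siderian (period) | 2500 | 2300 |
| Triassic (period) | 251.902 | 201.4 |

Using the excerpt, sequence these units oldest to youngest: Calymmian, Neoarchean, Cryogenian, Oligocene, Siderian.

Neoarchean → Siderian → Calymmian → Cryogenian → Oligocene

Read off each span (Ma): Calymmian 1600–1400; Neoarchean 2800–2500; Cryogenian 720–635; Oligocene 33.9–23.03; Siderian 2500–2300.
Larger Ma is older, so oldest→youngest is Neoarchean, Siderian, Calymmian, Cryogenian, Oligocene.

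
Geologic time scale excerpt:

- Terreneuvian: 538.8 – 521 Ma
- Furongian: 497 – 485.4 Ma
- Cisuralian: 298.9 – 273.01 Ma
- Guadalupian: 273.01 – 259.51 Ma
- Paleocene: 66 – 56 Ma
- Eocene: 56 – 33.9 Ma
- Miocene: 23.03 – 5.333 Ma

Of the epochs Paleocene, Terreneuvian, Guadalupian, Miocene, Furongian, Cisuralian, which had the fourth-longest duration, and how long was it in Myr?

Start − end for each: Paleocene 66 − 56 = 10; Terreneuvian 538.8 − 521 = 17.8; Guadalupian 273.01 − 259.51 = 13.5; Miocene 23.03 − 5.333 = 17.697; Furongian 497 − 485.4 = 11.6; Cisuralian 298.9 − 273.01 = 25.89.
Ranking these from longest: Cisuralian > Terreneuvian > Miocene > Guadalupian > Furongian > Paleocene.
Position 4 in that ranking is Guadalupian, which lasted 13.5 Myr.

Guadalupian, 13.5 million years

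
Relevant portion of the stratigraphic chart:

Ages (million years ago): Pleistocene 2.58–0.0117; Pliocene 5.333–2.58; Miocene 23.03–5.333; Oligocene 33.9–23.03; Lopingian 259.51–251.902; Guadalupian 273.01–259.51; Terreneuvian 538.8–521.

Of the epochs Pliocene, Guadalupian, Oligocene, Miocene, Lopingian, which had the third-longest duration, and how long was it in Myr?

Start − end for each: Pliocene 5.333 − 2.58 = 2.753; Guadalupian 273.01 − 259.51 = 13.5; Oligocene 33.9 − 23.03 = 10.87; Miocene 23.03 − 5.333 = 17.697; Lopingian 259.51 − 251.902 = 7.608.
Ranking these from longest: Miocene > Guadalupian > Oligocene > Lopingian > Pliocene.
Position 3 in that ranking is Oligocene, which lasted 10.87 Myr.

Oligocene, 10.87 million years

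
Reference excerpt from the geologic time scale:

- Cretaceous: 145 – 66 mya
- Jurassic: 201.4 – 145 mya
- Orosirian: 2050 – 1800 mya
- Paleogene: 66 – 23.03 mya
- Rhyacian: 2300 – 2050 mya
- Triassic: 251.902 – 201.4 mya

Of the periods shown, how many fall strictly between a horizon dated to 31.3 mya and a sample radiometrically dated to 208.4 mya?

The older date is 208.4 Ma and the younger is 31.3 Ma.
Periods with start < 208.4 and end > 31.3 Ma: Jurassic (201.4–145), Cretaceous (145–66).
That is 2 complete periods.

2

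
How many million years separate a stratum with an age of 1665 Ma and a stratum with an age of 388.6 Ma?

1665 − 388.6 = 1276.4 million years.

1276.4 million years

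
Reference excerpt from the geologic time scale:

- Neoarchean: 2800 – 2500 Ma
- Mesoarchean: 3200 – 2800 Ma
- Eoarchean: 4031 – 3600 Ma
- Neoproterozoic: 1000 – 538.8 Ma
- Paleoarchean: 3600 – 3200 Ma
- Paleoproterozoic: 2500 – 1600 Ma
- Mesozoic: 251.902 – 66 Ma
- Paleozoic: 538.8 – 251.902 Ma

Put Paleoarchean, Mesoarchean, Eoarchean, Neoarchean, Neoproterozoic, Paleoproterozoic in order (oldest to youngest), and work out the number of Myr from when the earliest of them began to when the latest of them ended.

Eoarchean → Paleoarchean → Mesoarchean → Neoarchean → Paleoproterozoic → Neoproterozoic; total span 3492.2 Myr

From the excerpt: Paleoarchean 3600–3200; Mesoarchean 3200–2800; Eoarchean 4031–3600; Neoarchean 2800–2500; Neoproterozoic 1000–538.8; Paleoproterozoic 2500–1600 (Ma).
Larger Ma is earlier, so the oldest is Eoarchean and the youngest is Neoproterozoic; oldest to youngest: Eoarchean, Paleoarchean, Mesoarchean, Neoarchean, Paleoproterozoic, Neoproterozoic.
Oldest start 4031 minus youngest end 538.8 gives 3492.2 Myr overall.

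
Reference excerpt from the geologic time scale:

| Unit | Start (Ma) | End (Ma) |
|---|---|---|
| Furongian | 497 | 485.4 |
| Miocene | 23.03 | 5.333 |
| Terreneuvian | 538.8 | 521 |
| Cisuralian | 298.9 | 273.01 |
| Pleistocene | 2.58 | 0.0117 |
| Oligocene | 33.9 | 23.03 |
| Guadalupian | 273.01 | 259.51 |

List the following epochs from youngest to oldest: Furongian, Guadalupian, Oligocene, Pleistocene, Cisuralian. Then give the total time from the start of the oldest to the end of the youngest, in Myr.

Pleistocene → Oligocene → Guadalupian → Cisuralian → Furongian; total span 496.9883 Myr

Start ages (Ma): Furongian 497, Cisuralian 298.9, Guadalupian 273.01, Oligocene 33.9, Pleistocene 2.58.
Ordered youngest to oldest: Pleistocene, Oligocene, Guadalupian, Cisuralian, Furongian.
Span = 497 − 0.0117 = 496.9883 Myr.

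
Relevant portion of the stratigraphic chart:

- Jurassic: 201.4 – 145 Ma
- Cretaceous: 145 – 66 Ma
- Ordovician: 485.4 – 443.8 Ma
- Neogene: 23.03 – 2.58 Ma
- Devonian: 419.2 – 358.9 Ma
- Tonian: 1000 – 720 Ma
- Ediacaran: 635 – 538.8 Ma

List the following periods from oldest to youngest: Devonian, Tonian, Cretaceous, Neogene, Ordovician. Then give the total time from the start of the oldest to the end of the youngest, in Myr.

Tonian, Ordovician, Devonian, Cretaceous, Neogene; total span 997.42 Myr

From the excerpt: Devonian 419.2–358.9; Tonian 1000–720; Cretaceous 145–66; Neogene 23.03–2.58; Ordovician 485.4–443.8 (Ma).
Larger Ma is earlier, so the oldest is Tonian and the youngest is Neogene; oldest to youngest: Tonian, Ordovician, Devonian, Cretaceous, Neogene.
Oldest start 1000 minus youngest end 2.58 gives 997.42 Myr overall.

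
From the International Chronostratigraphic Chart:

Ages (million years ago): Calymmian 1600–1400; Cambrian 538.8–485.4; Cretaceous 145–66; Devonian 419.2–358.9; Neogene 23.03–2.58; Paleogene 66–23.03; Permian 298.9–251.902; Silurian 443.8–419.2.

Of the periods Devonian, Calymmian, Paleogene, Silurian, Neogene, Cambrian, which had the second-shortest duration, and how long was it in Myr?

Start − end for each: Devonian 419.2 − 358.9 = 60.3; Calymmian 1600 − 1400 = 200; Paleogene 66 − 23.03 = 42.97; Silurian 443.8 − 419.2 = 24.6; Neogene 23.03 − 2.58 = 20.45; Cambrian 538.8 − 485.4 = 53.4.
Ranking these from shortest: Neogene < Silurian < Paleogene < Cambrian < Devonian < Calymmian.
Position 2 in that ranking is Silurian, which lasted 24.6 Myr.

Silurian, 24.6 million years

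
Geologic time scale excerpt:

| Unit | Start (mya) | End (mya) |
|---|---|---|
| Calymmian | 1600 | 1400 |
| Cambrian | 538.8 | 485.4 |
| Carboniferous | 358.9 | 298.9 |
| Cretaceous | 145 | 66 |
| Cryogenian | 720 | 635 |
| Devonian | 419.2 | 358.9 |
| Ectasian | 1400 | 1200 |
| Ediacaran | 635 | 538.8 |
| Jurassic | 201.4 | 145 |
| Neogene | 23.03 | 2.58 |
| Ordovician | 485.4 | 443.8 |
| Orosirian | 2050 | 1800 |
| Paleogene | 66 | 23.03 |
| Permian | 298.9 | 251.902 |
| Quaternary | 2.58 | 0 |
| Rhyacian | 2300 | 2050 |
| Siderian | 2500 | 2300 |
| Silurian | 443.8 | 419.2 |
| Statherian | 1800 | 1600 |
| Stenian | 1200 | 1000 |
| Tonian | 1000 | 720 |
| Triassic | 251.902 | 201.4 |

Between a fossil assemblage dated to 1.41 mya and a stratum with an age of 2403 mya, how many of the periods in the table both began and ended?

The older date is 2403 Ma and the younger is 1.41 Ma.
Periods with start < 2403 and end > 1.41 Ma: Rhyacian (2300–2050), Orosirian (2050–1800), Statherian (1800–1600), Calymmian (1600–1400), Ectasian (1400–1200), Stenian (1200–1000), Tonian (1000–720), Cryogenian (720–635), Ediacaran (635–538.8), Cambrian (538.8–485.4), Ordovician (485.4–443.8), Silurian (443.8–419.2), Devonian (419.2–358.9), Carboniferous (358.9–298.9), Permian (298.9–251.902), Triassic (251.902–201.4), Jurassic (201.4–145), Cretaceous (145–66), Paleogene (66–23.03), Neogene (23.03–2.58).
That is 20 complete periods.

20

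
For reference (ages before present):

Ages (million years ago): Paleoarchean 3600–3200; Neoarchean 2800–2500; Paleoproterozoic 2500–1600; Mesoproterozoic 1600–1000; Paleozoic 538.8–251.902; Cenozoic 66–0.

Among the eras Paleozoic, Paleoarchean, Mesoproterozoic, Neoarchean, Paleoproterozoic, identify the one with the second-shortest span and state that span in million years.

Neoarchean, 300 million years

Start − end for each: Paleozoic 538.8 − 251.902 = 286.898; Paleoarchean 3600 − 3200 = 400; Mesoproterozoic 1600 − 1000 = 600; Neoarchean 2800 − 2500 = 300; Paleoproterozoic 2500 − 1600 = 900.
Ranking these from shortest: Paleozoic < Neoarchean < Paleoarchean < Mesoproterozoic < Paleoproterozoic.
Position 2 in that ranking is Neoarchean, which lasted 300 Myr.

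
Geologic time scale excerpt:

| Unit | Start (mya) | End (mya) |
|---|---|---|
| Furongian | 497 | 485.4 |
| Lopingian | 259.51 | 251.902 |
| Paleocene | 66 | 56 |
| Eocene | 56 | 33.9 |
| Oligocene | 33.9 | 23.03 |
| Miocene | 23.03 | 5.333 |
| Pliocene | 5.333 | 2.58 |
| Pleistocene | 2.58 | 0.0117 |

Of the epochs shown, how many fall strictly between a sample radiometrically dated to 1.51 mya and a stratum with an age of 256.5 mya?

5

The older date is 256.5 Ma and the younger is 1.51 Ma.
Epochs with start < 256.5 and end > 1.51 Ma: Paleocene (66–56), Eocene (56–33.9), Oligocene (33.9–23.03), Miocene (23.03–5.333), Pliocene (5.333–2.58).
That is 5 complete epochs.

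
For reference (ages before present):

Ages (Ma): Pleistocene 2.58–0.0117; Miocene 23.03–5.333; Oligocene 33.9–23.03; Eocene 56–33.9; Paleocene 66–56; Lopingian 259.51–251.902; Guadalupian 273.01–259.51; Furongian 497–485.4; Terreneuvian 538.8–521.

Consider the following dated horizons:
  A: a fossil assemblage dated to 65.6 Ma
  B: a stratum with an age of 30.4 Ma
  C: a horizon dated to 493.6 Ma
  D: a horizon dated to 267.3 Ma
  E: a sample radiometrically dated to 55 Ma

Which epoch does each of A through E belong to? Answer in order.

A — Paleocene; B — Oligocene; C — Furongian; D — Guadalupian; E — Eocene

Match each age against the start–end ranges in the excerpt: A = 65.6 Ma → Paleocene (66–56); B = 30.4 Ma → Oligocene (33.9–23.03); C = 493.6 Ma → Furongian (497–485.4); D = 267.3 Ma → Guadalupian (273.01–259.51); E = 55 Ma → Eocene (56–33.9).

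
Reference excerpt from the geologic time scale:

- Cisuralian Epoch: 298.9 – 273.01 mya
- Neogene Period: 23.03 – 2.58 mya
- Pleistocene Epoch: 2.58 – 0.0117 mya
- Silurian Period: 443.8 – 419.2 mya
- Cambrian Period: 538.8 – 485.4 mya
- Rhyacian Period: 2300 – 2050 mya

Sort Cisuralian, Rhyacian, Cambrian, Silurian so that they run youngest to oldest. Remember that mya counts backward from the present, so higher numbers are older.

Cisuralian, Silurian, Cambrian, Rhyacian

The oldest of these is Rhyacian (starts 2300 Ma) and the youngest is Cisuralian (ends 273.01 Ma).
In between, by decreasing start age: Cambrian (538.8), Silurian (443.8).
Listing youngest first means reversing that sequence.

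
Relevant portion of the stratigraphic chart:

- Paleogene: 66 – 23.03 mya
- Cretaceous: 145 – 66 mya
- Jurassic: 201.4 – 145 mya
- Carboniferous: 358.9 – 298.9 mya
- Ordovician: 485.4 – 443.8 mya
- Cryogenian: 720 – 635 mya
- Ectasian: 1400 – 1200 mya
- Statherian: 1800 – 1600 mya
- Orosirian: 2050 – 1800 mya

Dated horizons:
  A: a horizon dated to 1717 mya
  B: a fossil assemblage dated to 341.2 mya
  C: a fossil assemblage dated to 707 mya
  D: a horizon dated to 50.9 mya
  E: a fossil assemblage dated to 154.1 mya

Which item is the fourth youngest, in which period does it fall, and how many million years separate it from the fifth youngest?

Smaller Ma means younger, so youngest first: D 50.9 < E 154.1 < B 341.2 < C 707 < A 1717.
Counting 4 along gives C (707 Ma); the excerpt puts that inside the Cryogenian, 720–635 Ma.
Next in line is A (1717 Ma), and 1717 − 707 = 1010 Myr.

C, in the Cryogenian; 1010 million years to A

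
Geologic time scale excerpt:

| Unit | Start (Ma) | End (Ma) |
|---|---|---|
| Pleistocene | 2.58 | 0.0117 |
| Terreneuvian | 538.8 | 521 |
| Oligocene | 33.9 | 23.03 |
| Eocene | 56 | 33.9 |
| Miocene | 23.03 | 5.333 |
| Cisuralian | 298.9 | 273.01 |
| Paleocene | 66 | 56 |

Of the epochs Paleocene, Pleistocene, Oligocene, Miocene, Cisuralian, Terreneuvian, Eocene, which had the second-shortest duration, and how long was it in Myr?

Paleocene, 10 million years

Durations: Paleocene 10; Pleistocene 2.5683; Oligocene 10.87; Miocene 17.697; Cisuralian 25.89; Terreneuvian 17.8; Eocene 22.1 Myr.
Sorted shortest-first: Pleistocene (2.5683), Paleocene (10), Oligocene (10.87), Miocene (17.697), Terreneuvian (17.8), Eocene (22.1), Cisuralian (25.89).
The second shortest is Paleocene at 10 Myr.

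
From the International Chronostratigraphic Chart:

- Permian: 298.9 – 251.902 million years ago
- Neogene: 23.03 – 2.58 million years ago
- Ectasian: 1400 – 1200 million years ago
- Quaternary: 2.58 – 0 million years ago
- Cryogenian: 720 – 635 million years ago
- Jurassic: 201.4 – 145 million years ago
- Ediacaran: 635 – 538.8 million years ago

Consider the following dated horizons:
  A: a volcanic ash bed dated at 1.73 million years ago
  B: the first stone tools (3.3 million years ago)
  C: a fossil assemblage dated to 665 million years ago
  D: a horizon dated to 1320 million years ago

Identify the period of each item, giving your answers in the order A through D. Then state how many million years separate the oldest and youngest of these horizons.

A — Quaternary; B — Neogene; C — Cryogenian; D — Ectasian; span 1318.27 million years

Match each age against the start–end ranges in the excerpt: A = 1.73 Ma → Quaternary (2.58–0); B = 3.3 Ma → Neogene (23.03–2.58); C = 665 Ma → Cryogenian (720–635); D = 1320 Ma → Ectasian (1400–1200).
The largest age is 1320 Ma and the smallest is 1.73 Ma; their difference is 1318.27 Myr.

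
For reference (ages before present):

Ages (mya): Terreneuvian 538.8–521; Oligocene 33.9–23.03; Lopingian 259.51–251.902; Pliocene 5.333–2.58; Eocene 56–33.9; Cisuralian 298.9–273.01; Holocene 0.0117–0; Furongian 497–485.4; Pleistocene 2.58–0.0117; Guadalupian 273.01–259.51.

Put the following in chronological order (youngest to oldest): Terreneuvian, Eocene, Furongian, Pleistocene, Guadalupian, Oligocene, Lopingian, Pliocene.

The oldest of these is Terreneuvian (starts 538.8 Ma) and the youngest is Pleistocene (ends 0.0117 Ma).
In between, by decreasing start age: Furongian (497), Guadalupian (273.01), Lopingian (259.51), Eocene (56), Oligocene (33.9), Pliocene (5.333).
Listing youngest first means reversing that sequence.

Pleistocene → Pliocene → Oligocene → Eocene → Lopingian → Guadalupian → Furongian → Terreneuvian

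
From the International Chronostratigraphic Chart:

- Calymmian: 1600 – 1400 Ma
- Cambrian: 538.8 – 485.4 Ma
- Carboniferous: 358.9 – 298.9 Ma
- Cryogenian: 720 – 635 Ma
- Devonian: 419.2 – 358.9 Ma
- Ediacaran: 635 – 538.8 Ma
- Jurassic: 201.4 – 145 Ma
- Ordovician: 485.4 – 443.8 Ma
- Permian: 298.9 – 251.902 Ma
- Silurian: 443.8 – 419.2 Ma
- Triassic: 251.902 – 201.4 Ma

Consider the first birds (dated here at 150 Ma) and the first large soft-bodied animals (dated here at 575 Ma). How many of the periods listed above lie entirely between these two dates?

575 Ma sits inside the Ediacaran (635–538.8) and 150 Ma inside the Jurassic (201.4–145); neither of those is wholly between the two dates.
The listed periods lying completely between them are Cambrian, Ordovician, Silurian, Devonian, Carboniferous, Permian, Triassic — 7 in all.

7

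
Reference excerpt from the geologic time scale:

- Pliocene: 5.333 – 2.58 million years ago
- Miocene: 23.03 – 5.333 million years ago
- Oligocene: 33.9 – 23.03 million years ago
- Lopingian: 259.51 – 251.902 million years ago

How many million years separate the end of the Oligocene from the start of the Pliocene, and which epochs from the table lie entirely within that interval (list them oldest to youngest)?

17.697 million years; Miocene

End of Oligocene = 23.03 Ma; start of Pliocene = 5.333 Ma.
Gap = 23.03 − 5.333 = 17.697 Myr.
Epochs wholly inside 23.03–5.333 Ma: Miocene (23.03–5.333).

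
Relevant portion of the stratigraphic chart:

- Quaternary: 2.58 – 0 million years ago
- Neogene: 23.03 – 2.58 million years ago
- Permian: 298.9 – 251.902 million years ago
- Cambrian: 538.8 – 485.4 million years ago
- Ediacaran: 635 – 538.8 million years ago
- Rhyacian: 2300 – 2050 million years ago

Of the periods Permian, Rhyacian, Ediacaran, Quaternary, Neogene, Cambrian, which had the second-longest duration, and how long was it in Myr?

Durations: Permian 46.998; Rhyacian 250; Ediacaran 96.2; Quaternary 2.58; Neogene 20.45; Cambrian 53.4 Myr.
Sorted longest-first: Rhyacian (250), Ediacaran (96.2), Cambrian (53.4), Permian (46.998), Neogene (20.45), Quaternary (2.58).
The second longest is Ediacaran at 96.2 Myr.

Ediacaran, 96.2 million years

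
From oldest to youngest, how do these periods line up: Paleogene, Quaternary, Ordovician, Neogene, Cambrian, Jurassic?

Era membership (oldest first within each) — Paleozoic: Cambrian, Ordovician; Mesozoic: Jurassic; Cenozoic: Paleogene, Neogene, Quaternary. Paleozoic precedes Mesozoic, which precedes Cenozoic. Concatenating the groups in that era order gives oldest to youngest directly.

Cambrian → Ordovician → Jurassic → Paleogene → Neogene → Quaternary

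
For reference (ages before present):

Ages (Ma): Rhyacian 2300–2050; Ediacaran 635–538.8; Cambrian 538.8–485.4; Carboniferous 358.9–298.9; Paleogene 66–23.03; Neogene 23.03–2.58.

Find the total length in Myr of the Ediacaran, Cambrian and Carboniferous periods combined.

Each duration: Ediacaran = 96.2; Cambrian = 53.4; Carboniferous = 60.
Sum: 96.2 + 53.4 + 60 = 209.6 Myr.

209.6 million years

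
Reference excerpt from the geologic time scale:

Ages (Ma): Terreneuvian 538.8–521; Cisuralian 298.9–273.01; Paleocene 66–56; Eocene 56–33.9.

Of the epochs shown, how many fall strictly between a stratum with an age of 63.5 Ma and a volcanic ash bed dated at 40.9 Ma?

Checking each listed span, none has both start < 63.5 Ma and end > 40.9 Ma — every epoch straddles one of the two dates or lies outside them — so the count is 0.

0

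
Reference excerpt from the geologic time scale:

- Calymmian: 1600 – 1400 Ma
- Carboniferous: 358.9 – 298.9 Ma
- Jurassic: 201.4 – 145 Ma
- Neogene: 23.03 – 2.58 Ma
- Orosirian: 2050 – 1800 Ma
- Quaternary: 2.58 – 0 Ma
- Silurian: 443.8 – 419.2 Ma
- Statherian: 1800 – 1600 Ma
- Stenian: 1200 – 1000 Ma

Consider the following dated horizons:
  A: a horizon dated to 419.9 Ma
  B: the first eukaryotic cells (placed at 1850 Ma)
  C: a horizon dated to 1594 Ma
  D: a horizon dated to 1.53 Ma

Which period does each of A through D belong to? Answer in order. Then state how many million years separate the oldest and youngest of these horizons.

A: 419.9 Ma lies in 443.8–419.2 Ma, so Silurian.
B: 1850 Ma lies in 2050–1800 Ma, so Orosirian.
C: 1594 Ma lies in 1600–1400 Ma, so Calymmian.
D: 1.53 Ma lies in 2.58–0 Ma, so Quaternary.
Oldest = 1850 Ma, youngest = 1.53 Ma → span 1848.47 Myr.

A — Silurian; B — Orosirian; C — Calymmian; D — Quaternary; span 1848.47 million years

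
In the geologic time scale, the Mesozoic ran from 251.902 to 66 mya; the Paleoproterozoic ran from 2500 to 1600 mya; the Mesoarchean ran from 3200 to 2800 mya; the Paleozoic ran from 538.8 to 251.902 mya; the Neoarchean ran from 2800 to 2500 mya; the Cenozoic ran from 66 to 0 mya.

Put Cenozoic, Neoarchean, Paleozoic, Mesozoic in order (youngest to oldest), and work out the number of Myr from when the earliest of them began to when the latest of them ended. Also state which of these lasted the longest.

Start ages (Ma): Neoarchean 2800, Paleozoic 538.8, Mesozoic 251.902, Cenozoic 66.
Ordered youngest to oldest: Cenozoic, Mesozoic, Paleozoic, Neoarchean.
Span = 2800 − 0 = 2800 Myr.
Durations: Paleozoic 286.898, Neoarchean 300, Mesozoic 185.902, Cenozoic 66 → longest is Neoarchean (300 Myr).

Cenozoic → Mesozoic → Paleozoic → Neoarchean; total span 2800 Myr; longest is Neoarchean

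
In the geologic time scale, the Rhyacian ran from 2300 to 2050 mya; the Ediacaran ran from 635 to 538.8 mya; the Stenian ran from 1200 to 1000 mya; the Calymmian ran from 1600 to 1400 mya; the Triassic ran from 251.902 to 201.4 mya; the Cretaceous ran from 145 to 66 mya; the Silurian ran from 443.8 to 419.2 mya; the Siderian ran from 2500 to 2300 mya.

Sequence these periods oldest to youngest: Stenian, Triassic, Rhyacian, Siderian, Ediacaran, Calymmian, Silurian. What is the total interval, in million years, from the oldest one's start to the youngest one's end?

Start ages (Ma): Siderian 2500, Rhyacian 2300, Calymmian 1600, Stenian 1200, Ediacaran 635, Silurian 443.8, Triassic 251.902.
Ordered oldest to youngest: Siderian, Rhyacian, Calymmian, Stenian, Ediacaran, Silurian, Triassic.
Span = 2500 − 201.4 = 2298.6 Myr.

Siderian, Rhyacian, Calymmian, Stenian, Ediacaran, Silurian, Triassic; total span 2298.6 Myr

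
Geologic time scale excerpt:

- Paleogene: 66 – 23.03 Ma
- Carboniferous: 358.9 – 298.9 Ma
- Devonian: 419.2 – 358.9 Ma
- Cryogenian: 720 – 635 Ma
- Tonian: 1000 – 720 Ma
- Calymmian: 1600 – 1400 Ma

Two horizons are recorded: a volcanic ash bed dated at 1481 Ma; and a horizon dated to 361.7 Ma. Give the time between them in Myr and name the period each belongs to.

1119.3 million years apart; the first in the Calymmian, the second in the Devonian

Elapsed time: 1481 − 361.7 = 1119.3 Myr.
1481 Ma lies within 1600–1400 Ma: Calymmian.
361.7 Ma lies within 419.2–358.9 Ma: Devonian.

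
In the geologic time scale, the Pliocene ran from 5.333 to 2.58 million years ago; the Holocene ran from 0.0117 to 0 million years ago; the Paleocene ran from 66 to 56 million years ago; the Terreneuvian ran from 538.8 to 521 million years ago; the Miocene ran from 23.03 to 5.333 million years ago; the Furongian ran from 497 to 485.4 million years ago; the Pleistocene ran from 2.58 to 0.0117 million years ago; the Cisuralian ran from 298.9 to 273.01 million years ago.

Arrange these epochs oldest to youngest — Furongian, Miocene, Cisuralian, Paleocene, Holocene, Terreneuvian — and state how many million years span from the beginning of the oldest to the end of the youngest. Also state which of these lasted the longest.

Start ages (Ma): Terreneuvian 538.8, Furongian 497, Cisuralian 298.9, Paleocene 66, Miocene 23.03, Holocene 0.0117.
Ordered oldest to youngest: Terreneuvian, Furongian, Cisuralian, Paleocene, Miocene, Holocene.
Span = 538.8 − 0 = 538.8 Myr.
Durations: Furongian 11.6, Terreneuvian 17.8, Holocene 0.0117, Miocene 17.697, Cisuralian 25.89, Paleocene 10 → longest is Cisuralian (25.89 Myr).

Terreneuvian → Furongian → Cisuralian → Paleocene → Miocene → Holocene; total span 538.8 Myr; longest is Cisuralian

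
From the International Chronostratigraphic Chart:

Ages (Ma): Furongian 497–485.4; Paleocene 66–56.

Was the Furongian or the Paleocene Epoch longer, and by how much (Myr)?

Furongian, by 1.6 million years

Furongian: 497 − 485.4 = 11.6 Myr.
Paleocene: 66 − 56 = 10 Myr.
Difference: 11.6 − 10 = 1.6 Myr, so the Furongian was longer.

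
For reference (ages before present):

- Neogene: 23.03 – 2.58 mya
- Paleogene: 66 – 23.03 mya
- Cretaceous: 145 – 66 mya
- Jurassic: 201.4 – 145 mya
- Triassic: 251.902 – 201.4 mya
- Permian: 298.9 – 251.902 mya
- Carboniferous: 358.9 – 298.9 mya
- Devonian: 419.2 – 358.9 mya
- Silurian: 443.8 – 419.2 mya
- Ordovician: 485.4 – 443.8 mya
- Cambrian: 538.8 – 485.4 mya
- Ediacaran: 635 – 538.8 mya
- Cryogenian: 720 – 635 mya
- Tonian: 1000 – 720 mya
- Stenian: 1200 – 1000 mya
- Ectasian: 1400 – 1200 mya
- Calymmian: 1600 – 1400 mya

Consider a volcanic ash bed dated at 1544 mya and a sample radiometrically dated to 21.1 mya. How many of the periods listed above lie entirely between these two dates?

1544 Ma sits inside the Calymmian (1600–1400) and 21.1 Ma inside the Neogene (23.03–2.58); neither of those is wholly between the two dates.
The listed periods lying completely between them are Ectasian, Stenian, Tonian, Cryogenian, Ediacaran, Cambrian, Ordovician, Silurian, Devonian, Carboniferous, Permian, Triassic, Jurassic, Cretaceous, Paleogene — 15 in all.

15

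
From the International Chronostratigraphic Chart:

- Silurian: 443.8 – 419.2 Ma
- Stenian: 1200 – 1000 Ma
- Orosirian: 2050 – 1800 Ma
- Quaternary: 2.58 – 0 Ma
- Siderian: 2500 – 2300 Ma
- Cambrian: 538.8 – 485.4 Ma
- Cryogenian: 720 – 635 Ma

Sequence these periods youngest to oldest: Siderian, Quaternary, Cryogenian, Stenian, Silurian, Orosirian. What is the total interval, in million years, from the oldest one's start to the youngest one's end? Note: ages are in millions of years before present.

Quaternary, Silurian, Cryogenian, Stenian, Orosirian, Siderian; total span 2500 Myr

Start ages (Ma): Siderian 2500, Orosirian 2050, Stenian 1200, Cryogenian 720, Silurian 443.8, Quaternary 2.58.
Ordered youngest to oldest: Quaternary, Silurian, Cryogenian, Stenian, Orosirian, Siderian.
Span = 2500 − 0 = 2500 Myr.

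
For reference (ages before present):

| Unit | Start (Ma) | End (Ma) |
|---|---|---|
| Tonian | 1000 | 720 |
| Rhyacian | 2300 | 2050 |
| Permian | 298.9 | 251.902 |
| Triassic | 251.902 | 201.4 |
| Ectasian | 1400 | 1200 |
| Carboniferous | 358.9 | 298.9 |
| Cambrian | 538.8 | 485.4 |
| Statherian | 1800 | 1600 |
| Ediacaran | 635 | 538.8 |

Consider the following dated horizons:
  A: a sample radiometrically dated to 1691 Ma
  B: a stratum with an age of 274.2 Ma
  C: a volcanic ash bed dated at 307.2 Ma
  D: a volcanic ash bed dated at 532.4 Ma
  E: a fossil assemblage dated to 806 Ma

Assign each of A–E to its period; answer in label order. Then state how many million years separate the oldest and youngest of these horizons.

A — Statherian; B — Permian; C — Carboniferous; D — Cambrian; E — Tonian; span 1416.8 million years

Match each age against the start–end ranges in the excerpt: A = 1691 Ma → Statherian (1800–1600); B = 274.2 Ma → Permian (298.9–251.902); C = 307.2 Ma → Carboniferous (358.9–298.9); D = 532.4 Ma → Cambrian (538.8–485.4); E = 806 Ma → Tonian (1000–720).
The largest age is 1691 Ma and the smallest is 274.2 Ma; their difference is 1416.8 Myr.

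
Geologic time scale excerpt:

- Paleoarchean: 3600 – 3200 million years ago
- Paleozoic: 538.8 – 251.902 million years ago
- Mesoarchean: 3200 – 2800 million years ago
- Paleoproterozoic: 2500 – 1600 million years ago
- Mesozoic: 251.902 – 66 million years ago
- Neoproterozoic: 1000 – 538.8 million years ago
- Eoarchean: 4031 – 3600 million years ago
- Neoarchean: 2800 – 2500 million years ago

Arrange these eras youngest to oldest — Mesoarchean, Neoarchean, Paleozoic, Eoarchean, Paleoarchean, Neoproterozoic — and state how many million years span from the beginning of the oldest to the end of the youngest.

From the excerpt: Mesoarchean 3200–2800; Neoarchean 2800–2500; Paleozoic 538.8–251.902; Eoarchean 4031–3600; Paleoarchean 3600–3200; Neoproterozoic 1000–538.8 (Ma).
Larger Ma is earlier, so the oldest is Eoarchean and the youngest is Paleozoic; youngest to oldest: Paleozoic, Neoproterozoic, Neoarchean, Mesoarchean, Paleoarchean, Eoarchean.
Oldest start 4031 minus youngest end 251.902 gives 3779.098 Myr overall.

Paleozoic, Neoproterozoic, Neoarchean, Mesoarchean, Paleoarchean, Eoarchean; total span 3779.098 Myr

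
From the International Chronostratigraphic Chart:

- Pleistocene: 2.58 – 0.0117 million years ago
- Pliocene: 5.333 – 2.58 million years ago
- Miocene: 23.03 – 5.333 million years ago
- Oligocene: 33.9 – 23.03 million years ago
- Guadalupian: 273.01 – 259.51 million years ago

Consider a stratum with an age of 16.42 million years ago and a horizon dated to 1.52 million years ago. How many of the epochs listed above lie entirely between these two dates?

1

The older date is 16.42 Ma and the younger is 1.52 Ma.
Epochs with start < 16.42 and end > 1.52 Ma: Pliocene (5.333–2.58).
That is 1 complete epoch.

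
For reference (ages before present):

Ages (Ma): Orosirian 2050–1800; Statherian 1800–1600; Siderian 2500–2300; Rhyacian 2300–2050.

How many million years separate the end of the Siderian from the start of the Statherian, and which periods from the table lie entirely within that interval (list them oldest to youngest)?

End of Siderian = 2300 Ma; start of Statherian = 1800 Ma.
Gap = 2300 − 1800 = 500 Myr.
Periods wholly inside 2300–1800 Ma: Rhyacian (2300–2050), Orosirian (2050–1800).

500 million years; Rhyacian, Orosirian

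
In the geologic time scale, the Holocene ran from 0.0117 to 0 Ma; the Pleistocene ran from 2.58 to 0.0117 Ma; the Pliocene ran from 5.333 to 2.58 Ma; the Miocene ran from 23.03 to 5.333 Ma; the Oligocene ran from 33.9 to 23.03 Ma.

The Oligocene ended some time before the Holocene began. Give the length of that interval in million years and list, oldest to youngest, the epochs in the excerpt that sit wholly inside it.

The Oligocene closes at 23.03 Ma and the Holocene opens at 0.0117 Ma, so the interval is 23.03 − 0.0117 = 23.0183 Myr.
An epoch fits inside if it starts at or after 23.03 Ma and ends at or before 0.0117 Ma; oldest first that gives Miocene, Pliocene, Pleistocene.

23.0183 million years; Miocene, Pliocene, Pleistocene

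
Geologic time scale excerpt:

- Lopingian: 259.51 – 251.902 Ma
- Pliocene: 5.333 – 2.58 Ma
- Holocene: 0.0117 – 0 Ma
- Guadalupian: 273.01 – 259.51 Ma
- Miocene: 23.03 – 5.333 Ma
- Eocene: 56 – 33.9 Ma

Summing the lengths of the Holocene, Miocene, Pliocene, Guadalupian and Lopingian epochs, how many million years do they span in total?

Duration is start − end for each: (0.0117 − 0) + (23.03 − 5.333) + (5.333 − 2.58) + (273.01 − 259.51) + (259.51 − 251.902).
That is 0.0117 + 17.697 + 2.753 + 13.5 + 7.608, which totals 41.5697 million years.

41.5697 million years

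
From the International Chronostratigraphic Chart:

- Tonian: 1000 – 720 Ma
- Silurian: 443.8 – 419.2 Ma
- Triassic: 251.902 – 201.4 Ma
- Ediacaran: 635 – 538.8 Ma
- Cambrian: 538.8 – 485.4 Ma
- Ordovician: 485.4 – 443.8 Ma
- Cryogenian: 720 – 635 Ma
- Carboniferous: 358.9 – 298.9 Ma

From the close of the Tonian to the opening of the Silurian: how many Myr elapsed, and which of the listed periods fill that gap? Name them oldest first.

276.2 million years; Cryogenian, Ediacaran, Cambrian, Ordovician

End of Tonian = 720 Ma; start of Silurian = 443.8 Ma.
Gap = 720 − 443.8 = 276.2 Myr.
Periods wholly inside 720–443.8 Ma: Cryogenian (720–635), Ediacaran (635–538.8), Cambrian (538.8–485.4), Ordovician (485.4–443.8).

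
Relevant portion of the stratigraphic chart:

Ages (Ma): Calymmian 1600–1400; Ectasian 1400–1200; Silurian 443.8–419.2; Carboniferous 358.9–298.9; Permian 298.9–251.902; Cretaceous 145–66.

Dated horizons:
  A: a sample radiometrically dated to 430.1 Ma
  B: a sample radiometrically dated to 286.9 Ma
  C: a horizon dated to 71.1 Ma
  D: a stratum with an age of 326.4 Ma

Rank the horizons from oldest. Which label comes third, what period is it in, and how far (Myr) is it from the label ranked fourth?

Sorted oldest-first by Ma: A (430.1), D (326.4), B (286.9), C (71.1).
The third oldest is B at 286.9 Ma, which lies in 298.9–251.902 Ma: the Permian.
The fourth oldest is C at 71.1 Ma; separation = |286.9 − 71.1| = 215.8 Myr.

B, in the Permian; 215.8 million years to C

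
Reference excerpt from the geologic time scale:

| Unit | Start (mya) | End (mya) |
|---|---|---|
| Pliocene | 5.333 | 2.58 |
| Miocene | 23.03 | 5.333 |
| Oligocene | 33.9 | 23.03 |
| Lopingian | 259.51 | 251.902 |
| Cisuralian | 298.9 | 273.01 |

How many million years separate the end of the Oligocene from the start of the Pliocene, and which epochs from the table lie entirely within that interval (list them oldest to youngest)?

17.697 million years; Miocene

The Oligocene closes at 23.03 Ma and the Pliocene opens at 5.333 Ma, so the interval is 23.03 − 5.333 = 17.697 Myr.
An epoch fits inside if it starts at or after 23.03 Ma and ends at or before 5.333 Ma; oldest first that gives Miocene.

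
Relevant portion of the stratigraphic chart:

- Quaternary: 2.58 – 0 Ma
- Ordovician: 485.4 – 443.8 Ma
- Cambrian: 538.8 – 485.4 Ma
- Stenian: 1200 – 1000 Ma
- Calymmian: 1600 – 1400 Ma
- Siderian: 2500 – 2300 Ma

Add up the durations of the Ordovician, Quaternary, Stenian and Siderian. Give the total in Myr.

444.18 million years

Duration is start − end for each: (485.4 − 443.8) + (2.58 − 0) + (1200 − 1000) + (2500 − 2300).
That is 41.6 + 2.58 + 200 + 200, which totals 444.18 million years.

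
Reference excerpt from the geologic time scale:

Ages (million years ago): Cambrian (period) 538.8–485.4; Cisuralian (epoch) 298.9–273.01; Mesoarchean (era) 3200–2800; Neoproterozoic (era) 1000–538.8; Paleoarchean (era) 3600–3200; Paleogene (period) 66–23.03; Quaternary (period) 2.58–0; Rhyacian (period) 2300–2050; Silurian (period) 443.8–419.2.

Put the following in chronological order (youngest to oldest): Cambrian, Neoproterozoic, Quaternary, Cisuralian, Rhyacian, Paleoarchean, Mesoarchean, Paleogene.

Sorting by start age (ascending Ma, since larger Ma = older): Quaternary start 2.58, Paleogene start 66, Cisuralian start 298.9, Cambrian start 538.8, Neoproterozoic start 1000, Rhyacian start 2300, Mesoarchean start 3200, Paleoarchean start 3600.

Quaternary, Paleogene, Cisuralian, Cambrian, Neoproterozoic, Rhyacian, Mesoarchean, Paleoarchean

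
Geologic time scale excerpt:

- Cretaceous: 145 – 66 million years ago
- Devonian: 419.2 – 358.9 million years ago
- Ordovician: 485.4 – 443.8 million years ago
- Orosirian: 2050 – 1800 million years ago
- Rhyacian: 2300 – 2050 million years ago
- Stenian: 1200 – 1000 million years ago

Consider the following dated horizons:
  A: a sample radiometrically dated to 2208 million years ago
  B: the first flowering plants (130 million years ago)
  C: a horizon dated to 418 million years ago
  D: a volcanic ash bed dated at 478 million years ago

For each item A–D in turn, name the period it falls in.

A: 2208 Ma lies in 2300–2050 Ma, so Rhyacian.
B: 130 Ma lies in 145–66 Ma, so Cretaceous.
C: 418 Ma lies in 419.2–358.9 Ma, so Devonian.
D: 478 Ma lies in 485.4–443.8 Ma, so Ordovician.

A — Rhyacian; B — Cretaceous; C — Devonian; D — Ordovician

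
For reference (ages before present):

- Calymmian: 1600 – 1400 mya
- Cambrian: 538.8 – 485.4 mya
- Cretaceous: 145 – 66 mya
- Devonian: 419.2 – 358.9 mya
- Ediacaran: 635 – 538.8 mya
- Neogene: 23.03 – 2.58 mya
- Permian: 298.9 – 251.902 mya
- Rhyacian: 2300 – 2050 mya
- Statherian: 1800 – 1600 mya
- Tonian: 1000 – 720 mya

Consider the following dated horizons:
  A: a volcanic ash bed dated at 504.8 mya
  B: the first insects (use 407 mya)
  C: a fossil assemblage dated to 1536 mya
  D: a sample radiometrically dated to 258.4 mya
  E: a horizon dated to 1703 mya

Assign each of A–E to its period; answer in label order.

Match each age against the start–end ranges in the excerpt: A = 504.8 Ma → Cambrian (538.8–485.4); B = 407 Ma → Devonian (419.2–358.9); C = 1536 Ma → Calymmian (1600–1400); D = 258.4 Ma → Permian (298.9–251.902); E = 1703 Ma → Statherian (1800–1600).

A — Cambrian; B — Devonian; C — Calymmian; D — Permian; E — Statherian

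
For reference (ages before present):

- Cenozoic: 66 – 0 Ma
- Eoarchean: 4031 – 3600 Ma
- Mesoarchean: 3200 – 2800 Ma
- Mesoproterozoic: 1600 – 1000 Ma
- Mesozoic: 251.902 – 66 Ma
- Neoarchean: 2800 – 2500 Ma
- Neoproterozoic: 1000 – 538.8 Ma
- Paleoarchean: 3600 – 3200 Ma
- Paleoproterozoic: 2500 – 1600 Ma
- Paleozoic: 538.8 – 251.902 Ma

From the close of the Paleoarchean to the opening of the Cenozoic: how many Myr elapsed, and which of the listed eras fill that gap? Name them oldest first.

The Paleoarchean closes at 3200 Ma and the Cenozoic opens at 66 Ma, so the interval is 3200 − 66 = 3134 Myr.
An era fits inside if it starts at or after 3200 Ma and ends at or before 66 Ma; oldest first that gives Mesoarchean, Neoarchean, Paleoproterozoic, Mesoproterozoic, Neoproterozoic, Paleozoic, Mesozoic.

3134 million years; Mesoarchean, Neoarchean, Paleoproterozoic, Mesoproterozoic, Neoproterozoic, Paleozoic, Mesozoic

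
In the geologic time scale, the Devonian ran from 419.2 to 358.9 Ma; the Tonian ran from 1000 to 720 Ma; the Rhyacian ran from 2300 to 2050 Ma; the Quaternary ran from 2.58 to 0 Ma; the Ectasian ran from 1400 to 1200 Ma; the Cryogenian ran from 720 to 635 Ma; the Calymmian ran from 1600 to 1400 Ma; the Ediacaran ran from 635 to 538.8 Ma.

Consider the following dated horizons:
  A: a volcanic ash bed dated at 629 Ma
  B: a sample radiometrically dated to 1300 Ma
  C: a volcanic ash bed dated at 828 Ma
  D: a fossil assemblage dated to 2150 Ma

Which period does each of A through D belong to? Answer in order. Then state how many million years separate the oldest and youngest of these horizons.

Match each age against the start–end ranges in the excerpt: A = 629 Ma → Ediacaran (635–538.8); B = 1300 Ma → Ectasian (1400–1200); C = 828 Ma → Tonian (1000–720); D = 2150 Ma → Rhyacian (2300–2050).
The largest age is 2150 Ma and the smallest is 629 Ma; their difference is 1521 Myr.

A — Ediacaran; B — Ectasian; C — Tonian; D — Rhyacian; span 1521 million years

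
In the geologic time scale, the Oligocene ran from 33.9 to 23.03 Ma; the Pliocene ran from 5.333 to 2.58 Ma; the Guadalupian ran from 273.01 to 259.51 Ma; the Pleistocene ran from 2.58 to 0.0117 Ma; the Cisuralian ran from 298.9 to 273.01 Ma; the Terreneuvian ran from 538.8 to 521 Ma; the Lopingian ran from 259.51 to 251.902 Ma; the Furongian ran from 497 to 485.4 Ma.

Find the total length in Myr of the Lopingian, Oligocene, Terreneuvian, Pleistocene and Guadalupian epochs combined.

52.3463 million years

Duration is start − end for each: (259.51 − 251.902) + (33.9 − 23.03) + (538.8 − 521) + (2.58 − 0.0117) + (273.01 − 259.51).
That is 7.608 + 10.87 + 17.8 + 2.5683 + 13.5, which totals 52.3463 million years.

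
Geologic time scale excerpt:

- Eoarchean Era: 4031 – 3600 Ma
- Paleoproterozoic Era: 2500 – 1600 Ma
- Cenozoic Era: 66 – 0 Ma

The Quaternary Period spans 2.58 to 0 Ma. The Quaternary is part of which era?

Cenozoic

The Quaternary (2.58–0 Ma) lies entirely within 66–0 Ma, the Cenozoic Era.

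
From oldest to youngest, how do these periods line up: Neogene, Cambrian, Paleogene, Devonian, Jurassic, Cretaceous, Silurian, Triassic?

Era membership (oldest first within each) — Paleozoic: Cambrian, Silurian, Devonian; Mesozoic: Triassic, Jurassic, Cretaceous; Cenozoic: Paleogene, Neogene. Paleozoic precedes Mesozoic, which precedes Cenozoic. Concatenating the groups in that era order gives oldest to youngest directly.

Cambrian, then Silurian, then Devonian, then Triassic, then Jurassic, then Cretaceous, then Paleogene, then Neogene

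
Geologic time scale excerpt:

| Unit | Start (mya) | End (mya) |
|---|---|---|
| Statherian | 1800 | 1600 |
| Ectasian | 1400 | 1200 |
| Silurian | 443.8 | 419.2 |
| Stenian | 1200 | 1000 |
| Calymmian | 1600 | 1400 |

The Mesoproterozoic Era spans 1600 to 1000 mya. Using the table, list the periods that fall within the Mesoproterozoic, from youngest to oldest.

Stenian, Ectasian, Calymmian

Periods with both bounds inside 1600–1000 Ma: Stenian (1200–1000), Ectasian (1400–1200), Calymmian (1600–1400).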